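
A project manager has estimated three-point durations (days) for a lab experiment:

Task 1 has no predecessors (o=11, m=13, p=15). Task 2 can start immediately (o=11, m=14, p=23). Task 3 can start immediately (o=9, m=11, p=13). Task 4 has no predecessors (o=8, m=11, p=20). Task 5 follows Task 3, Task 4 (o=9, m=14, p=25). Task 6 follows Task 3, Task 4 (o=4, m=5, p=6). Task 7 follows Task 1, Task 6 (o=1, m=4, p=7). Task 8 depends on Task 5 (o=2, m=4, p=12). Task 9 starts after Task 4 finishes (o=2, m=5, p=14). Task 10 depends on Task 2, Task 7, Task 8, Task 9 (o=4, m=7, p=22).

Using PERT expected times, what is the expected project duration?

41 days

te_Task 1 = (11 + 4·13 + 15)/6 = 78/6 = 13
te_Task 2 = (11 + 4·14 + 23)/6 = 90/6 = 15
te_Task 3 = (9 + 4·11 + 13)/6 = 66/6 = 11
te_Task 4 = (8 + 4·11 + 20)/6 = 72/6 = 12
te_Task 5 = (9 + 4·14 + 25)/6 = 90/6 = 15
te_Task 6 = (4 + 4·5 + 6)/6 = 30/6 = 5
te_Task 7 = (1 + 4·4 + 7)/6 = 24/6 = 4
te_Task 8 = (2 + 4·4 + 12)/6 = 30/6 = 5
te_Task 9 = (2 + 4·5 + 14)/6 = 36/6 = 6
te_Task 10 = (4 + 4·7 + 22)/6 = 54/6 = 9

Forward pass:
ES_Task 1 = 0; EF_Task 1 = 13
ES_Task 2 = 0; EF_Task 2 = 15
ES_Task 3 = 0; EF_Task 3 = 11
ES_Task 4 = 0; EF_Task 4 = 12
ES_Task 5 = max(EF_Task 3=11, EF_Task 4=12) = 12; EF_Task 5 = 12+15 = 27
ES_Task 6 = max(EF_Task 3=11, EF_Task 4=12) = 12; EF_Task 6 = 12+5 = 17
ES_Task 7 = max(EF_Task 1=13, EF_Task 6=17) = 17; EF_Task 7 = 17+4 = 21
ES_Task 8 = 27; EF_Task 8 = 27+5 = 32
ES_Task 9 = 12; EF_Task 9 = 12+6 = 18
ES_Task 10 = max(EF_Task 2=15, EF_Task 7=21, EF_Task 8=32, EF_Task 9=18) = 32; EF_Task 10 = 32+9 = 41
Expected project duration μ = 41 days. Critical path: Task 4 → Task 5 → Task 8 → Task 10.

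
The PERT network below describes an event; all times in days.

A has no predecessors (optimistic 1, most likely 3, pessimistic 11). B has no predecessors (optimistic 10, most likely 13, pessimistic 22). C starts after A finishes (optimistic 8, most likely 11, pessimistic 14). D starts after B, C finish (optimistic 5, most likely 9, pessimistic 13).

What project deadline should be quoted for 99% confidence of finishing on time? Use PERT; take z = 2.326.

te_A = (1 + 4·3 + 11)/6 = 24/6 = 4; σ²_A = ((11−1)/6)² = 2.778
te_B = (10 + 4·13 + 22)/6 = 84/6 = 14; σ²_B = ((22−10)/6)² = 4.000
te_C = (8 + 4·11 + 14)/6 = 66/6 = 11; σ²_C = ((14−8)/6)² = 1.000
te_D = (5 + 4·9 + 13)/6 = 54/6 = 9; σ²_D = ((13−5)/6)² = 1.778

Forward pass:
ES_A = 0; EF_A = 4
ES_B = 0; EF_B = 14
ES_C = 4; EF_C = 4+11 = 15
ES_D = max(EF_B=14, EF_C=15) = 15; EF_D = 15+9 = 24
Expected project duration μ = 24 days. Critical path: A → C → D.

Variance along critical path = 2.778 + 1.000 + 1.778 = 5.556; σ = 2.357 days.
D = μ + z·σ = 24 + 2.326·2.357 = 29.5 days

29.5 days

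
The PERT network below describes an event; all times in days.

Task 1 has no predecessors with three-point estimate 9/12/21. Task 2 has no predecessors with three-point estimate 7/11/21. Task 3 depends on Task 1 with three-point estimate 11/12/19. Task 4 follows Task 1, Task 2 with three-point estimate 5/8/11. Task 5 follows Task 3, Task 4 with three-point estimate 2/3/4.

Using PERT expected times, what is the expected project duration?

te_Task 1 = (9 + 4·12 + 21)/6 = 78/6 = 13
te_Task 2 = (7 + 4·11 + 21)/6 = 72/6 = 12
te_Task 3 = (11 + 4·12 + 19)/6 = 78/6 = 13
te_Task 4 = (5 + 4·8 + 11)/6 = 48/6 = 8
te_Task 5 = (2 + 4·3 + 4)/6 = 18/6 = 3

Forward pass:
ES_Task 1 = 0; EF_Task 1 = 13
ES_Task 2 = 0; EF_Task 2 = 12
ES_Task 3 = 13; EF_Task 3 = 13+13 = 26
ES_Task 4 = max(EF_Task 1=13, EF_Task 2=12) = 13; EF_Task 4 = 13+8 = 21
ES_Task 5 = max(EF_Task 3=26, EF_Task 4=21) = 26; EF_Task 5 = 26+3 = 29
Expected project duration μ = 29 days. Critical path: Task 1 → Task 3 → Task 5.

29 days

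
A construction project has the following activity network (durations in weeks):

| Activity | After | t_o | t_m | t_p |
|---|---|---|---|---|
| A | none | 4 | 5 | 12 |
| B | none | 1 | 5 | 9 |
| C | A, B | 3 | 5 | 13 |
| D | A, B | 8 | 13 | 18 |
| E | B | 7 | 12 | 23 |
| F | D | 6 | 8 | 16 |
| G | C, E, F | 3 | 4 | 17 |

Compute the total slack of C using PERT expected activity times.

te_A = (4 + 4·5 + 12)/6 = 36/6 = 6
te_B = (1 + 4·5 + 9)/6 = 30/6 = 5
te_C = (3 + 4·5 + 13)/6 = 36/6 = 6
te_D = (8 + 4·13 + 18)/6 = 78/6 = 13
te_E = (7 + 4·12 + 23)/6 = 78/6 = 13
te_F = (6 + 4·8 + 16)/6 = 54/6 = 9
te_G = (3 + 4·4 + 17)/6 = 36/6 = 6

Forward pass:
ES_A = 0; EF_A = 6
ES_B = 0; EF_B = 5
ES_C = max(EF_A=6, EF_B=5) = 6; EF_C = 6+6 = 12
ES_D = max(EF_A=6, EF_B=5) = 6; EF_D = 6+13 = 19
ES_E = 5; EF_E = 5+13 = 18
ES_F = 19; EF_F = 19+9 = 28
ES_G = max(EF_C=12, EF_E=18, EF_F=28) = 28; EF_G = 28+6 = 34
Expected project duration μ = 34 weeks. Critical path: A → D → F → G.

Backward pass:
LF_G = 34; LS_G = 34−6 = 28
LF_F = LS_G = 28; LS_F = 28−9 = 19
LF_E = LS_G = 28; LS_E = 28−13 = 15
LF_D = LS_F = 19; LS_D = 19−13 = 6
LF_C = LS_G = 28; LS_C = 28−6 = 22
LF_B = min(LS_C=22, LS_D=6, LS_E=15) = 6; LS_B = 6−5 = 1
LF_A = min(LS_C=22, LS_D=6) = 6; LS_A = 6−6 = 0
Slack_C = LS_C − ES_C = 22 − 6 = 16

16 weeks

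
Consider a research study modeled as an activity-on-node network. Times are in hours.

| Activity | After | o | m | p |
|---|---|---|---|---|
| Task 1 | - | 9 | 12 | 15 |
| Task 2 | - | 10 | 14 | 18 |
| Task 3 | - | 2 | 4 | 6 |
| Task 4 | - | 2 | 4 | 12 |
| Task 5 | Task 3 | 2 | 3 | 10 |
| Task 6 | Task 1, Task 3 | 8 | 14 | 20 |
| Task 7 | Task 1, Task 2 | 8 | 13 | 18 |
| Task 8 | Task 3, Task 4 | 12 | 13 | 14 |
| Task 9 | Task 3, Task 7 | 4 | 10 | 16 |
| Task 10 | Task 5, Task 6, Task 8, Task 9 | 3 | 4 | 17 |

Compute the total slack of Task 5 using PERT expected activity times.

29 hours

te_Task 1 = (9 + 4·12 + 15)/6 = 72/6 = 12
te_Task 2 = (10 + 4·14 + 18)/6 = 84/6 = 14
te_Task 3 = (2 + 4·4 + 6)/6 = 24/6 = 4
te_Task 4 = (2 + 4·4 + 12)/6 = 30/6 = 5
te_Task 5 = (2 + 4·3 + 10)/6 = 24/6 = 4
te_Task 6 = (8 + 4·14 + 20)/6 = 84/6 = 14
te_Task 7 = (8 + 4·13 + 18)/6 = 78/6 = 13
te_Task 8 = (12 + 4·13 + 14)/6 = 78/6 = 13
te_Task 9 = (4 + 4·10 + 16)/6 = 60/6 = 10
te_Task 10 = (3 + 4·4 + 17)/6 = 36/6 = 6

Forward pass:
ES_Task 1 = 0; EF_Task 1 = 12
ES_Task 2 = 0; EF_Task 2 = 14
ES_Task 3 = 0; EF_Task 3 = 4
ES_Task 4 = 0; EF_Task 4 = 5
ES_Task 5 = 4; EF_Task 5 = 4+4 = 8
ES_Task 6 = max(EF_Task 1=12, EF_Task 3=4) = 12; EF_Task 6 = 12+14 = 26
ES_Task 7 = max(EF_Task 1=12, EF_Task 2=14) = 14; EF_Task 7 = 14+13 = 27
ES_Task 8 = max(EF_Task 3=4, EF_Task 4=5) = 5; EF_Task 8 = 5+13 = 18
ES_Task 9 = max(EF_Task 3=4, EF_Task 7=27) = 27; EF_Task 9 = 27+10 = 37
ES_Task 10 = max(EF_Task 5=8, EF_Task 6=26, EF_Task 8=18, EF_Task 9=37) = 37; EF_Task 10 = 37+6 = 43
Expected project duration μ = 43 hours. Critical path: Task 2 → Task 7 → Task 9 → Task 10.

Backward pass:
LF_Task 10 = 43; LS_Task 10 = 43−6 = 37
LF_Task 9 = LS_Task 10 = 37; LS_Task 9 = 37−10 = 27
LF_Task 8 = LS_Task 10 = 37; LS_Task 8 = 37−13 = 24
LF_Task 7 = LS_Task 9 = 27; LS_Task 7 = 27−13 = 14
LF_Task 6 = LS_Task 10 = 37; LS_Task 6 = 37−14 = 23
LF_Task 5 = LS_Task 10 = 37; LS_Task 5 = 37−4 = 33
LF_Task 4 = LS_Task 8 = 24; LS_Task 4 = 24−5 = 19
LF_Task 3 = min(LS_Task 5=33, LS_Task 6=23, LS_Task 8=24, LS_Task 9=27) = 23; LS_Task 3 = 23−4 = 19
LF_Task 2 = LS_Task 7 = 14; LS_Task 2 = 14−14 = 0
LF_Task 1 = min(LS_Task 6=23, LS_Task 7=14) = 14; LS_Task 1 = 14−12 = 2
Slack_Task 5 = LS_Task 5 − ES_Task 5 = 33 − 4 = 29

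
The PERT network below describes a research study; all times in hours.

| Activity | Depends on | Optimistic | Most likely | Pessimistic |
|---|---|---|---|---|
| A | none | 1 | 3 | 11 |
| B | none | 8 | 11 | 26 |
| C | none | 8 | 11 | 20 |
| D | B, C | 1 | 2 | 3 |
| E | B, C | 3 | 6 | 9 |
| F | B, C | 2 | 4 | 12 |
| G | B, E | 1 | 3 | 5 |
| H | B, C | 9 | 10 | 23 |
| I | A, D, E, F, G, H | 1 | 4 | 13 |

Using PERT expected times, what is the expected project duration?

te_A = (1 + 4·3 + 11)/6 = 24/6 = 4
te_B = (8 + 4·11 + 26)/6 = 78/6 = 13
te_C = (8 + 4·11 + 20)/6 = 72/6 = 12
te_D = (1 + 4·2 + 3)/6 = 12/6 = 2
te_E = (3 + 4·6 + 9)/6 = 36/6 = 6
te_F = (2 + 4·4 + 12)/6 = 30/6 = 5
te_G = (1 + 4·3 + 5)/6 = 18/6 = 3
te_H = (9 + 4·10 + 23)/6 = 72/6 = 12
te_I = (1 + 4·4 + 13)/6 = 30/6 = 5

Forward pass:
ES_A = 0; EF_A = 4
ES_B = 0; EF_B = 13
ES_C = 0; EF_C = 12
ES_D = max(EF_B=13, EF_C=12) = 13; EF_D = 13+2 = 15
ES_E = max(EF_B=13, EF_C=12) = 13; EF_E = 13+6 = 19
ES_F = max(EF_B=13, EF_C=12) = 13; EF_F = 13+5 = 18
ES_G = max(EF_B=13, EF_E=19) = 19; EF_G = 19+3 = 22
ES_H = max(EF_B=13, EF_C=12) = 13; EF_H = 13+12 = 25
ES_I = max(EF_A=4, EF_D=15, EF_E=19, EF_F=18, EF_G=22, EF_H=25) = 25; EF_I = 25+5 = 30
Expected project duration μ = 30 hours. Critical path: B → H → I.

30 hours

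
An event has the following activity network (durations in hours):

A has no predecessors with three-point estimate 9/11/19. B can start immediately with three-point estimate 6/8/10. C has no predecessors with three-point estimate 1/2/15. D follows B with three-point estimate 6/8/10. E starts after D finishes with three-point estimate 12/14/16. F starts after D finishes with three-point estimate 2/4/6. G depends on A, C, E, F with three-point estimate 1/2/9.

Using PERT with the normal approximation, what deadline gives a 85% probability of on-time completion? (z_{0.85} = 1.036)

te_A = (9 + 4·11 + 19)/6 = 72/6 = 12; σ²_A = ((19−9)/6)² = 2.778
te_B = (6 + 4·8 + 10)/6 = 48/6 = 8; σ²_B = ((10−6)/6)² = 0.444
te_C = (1 + 4·2 + 15)/6 = 24/6 = 4; σ²_C = ((15−1)/6)² = 5.444
te_D = (6 + 4·8 + 10)/6 = 48/6 = 8; σ²_D = ((10−6)/6)² = 0.444
te_E = (12 + 4·14 + 16)/6 = 84/6 = 14; σ²_E = ((16−12)/6)² = 0.444
te_F = (2 + 4·4 + 6)/6 = 24/6 = 4; σ²_F = ((6−2)/6)² = 0.444
te_G = (1 + 4·2 + 9)/6 = 18/6 = 3; σ²_G = ((9−1)/6)² = 1.778

Forward pass:
ES_A = 0; EF_A = 12
ES_B = 0; EF_B = 8
ES_C = 0; EF_C = 4
ES_D = 8; EF_D = 8+8 = 16
ES_E = 16; EF_E = 16+14 = 30
ES_F = 16; EF_F = 16+4 = 20
ES_G = max(EF_A=12, EF_C=4, EF_E=30, EF_F=20) = 30; EF_G = 30+3 = 33
Expected project duration μ = 33 hours. Critical path: B → D → E → G.

Variance along critical path = 0.444 + 0.444 + 0.444 + 1.778 = 3.111; σ = 1.764 hours.
D = μ + z·σ = 33 + 1.036·1.764 = 34.8 hours

34.8 hours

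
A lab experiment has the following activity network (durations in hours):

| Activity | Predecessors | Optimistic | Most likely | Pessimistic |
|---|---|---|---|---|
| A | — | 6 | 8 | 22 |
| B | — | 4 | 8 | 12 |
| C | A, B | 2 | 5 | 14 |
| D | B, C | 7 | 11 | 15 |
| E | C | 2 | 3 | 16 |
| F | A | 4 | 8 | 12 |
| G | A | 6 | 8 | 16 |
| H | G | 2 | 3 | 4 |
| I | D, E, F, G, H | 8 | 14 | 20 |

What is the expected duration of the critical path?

41 hours

te_A = (6 + 4·8 + 22)/6 = 60/6 = 10
te_B = (4 + 4·8 + 12)/6 = 48/6 = 8
te_C = (2 + 4·5 + 14)/6 = 36/6 = 6
te_D = (7 + 4·11 + 15)/6 = 66/6 = 11
te_E = (2 + 4·3 + 16)/6 = 30/6 = 5
te_F = (4 + 4·8 + 12)/6 = 48/6 = 8
te_G = (6 + 4·8 + 16)/6 = 54/6 = 9
te_H = (2 + 4·3 + 4)/6 = 18/6 = 3
te_I = (8 + 4·14 + 20)/6 = 84/6 = 14

Forward pass:
ES_A = 0; EF_A = 10
ES_B = 0; EF_B = 8
ES_C = max(EF_A=10, EF_B=8) = 10; EF_C = 10+6 = 16
ES_D = max(EF_B=8, EF_C=16) = 16; EF_D = 16+11 = 27
ES_E = 16; EF_E = 16+5 = 21
ES_F = 10; EF_F = 10+8 = 18
ES_G = 10; EF_G = 10+9 = 19
ES_H = 19; EF_H = 19+3 = 22
ES_I = max(EF_D=27, EF_E=21, EF_F=18, EF_G=19, EF_H=22) = 27; EF_I = 27+14 = 41
Expected project duration μ = 41 hours. Critical path: A → C → D → I.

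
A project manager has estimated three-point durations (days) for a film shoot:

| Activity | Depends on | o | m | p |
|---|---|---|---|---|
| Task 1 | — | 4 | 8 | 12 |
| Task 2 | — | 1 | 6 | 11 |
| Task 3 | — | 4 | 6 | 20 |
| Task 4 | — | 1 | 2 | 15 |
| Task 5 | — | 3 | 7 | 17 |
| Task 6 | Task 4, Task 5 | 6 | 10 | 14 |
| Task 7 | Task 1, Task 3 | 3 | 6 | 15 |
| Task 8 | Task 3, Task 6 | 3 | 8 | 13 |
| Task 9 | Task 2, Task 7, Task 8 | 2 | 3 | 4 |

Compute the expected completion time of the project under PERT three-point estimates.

te_Task 1 = (4 + 4·8 + 12)/6 = 48/6 = 8
te_Task 2 = (1 + 4·6 + 11)/6 = 36/6 = 6
te_Task 3 = (4 + 4·6 + 20)/6 = 48/6 = 8
te_Task 4 = (1 + 4·2 + 15)/6 = 24/6 = 4
te_Task 5 = (3 + 4·7 + 17)/6 = 48/6 = 8
te_Task 6 = (6 + 4·10 + 14)/6 = 60/6 = 10
te_Task 7 = (3 + 4·6 + 15)/6 = 42/6 = 7
te_Task 8 = (3 + 4·8 + 13)/6 = 48/6 = 8
te_Task 9 = (2 + 4·3 + 4)/6 = 18/6 = 3

Forward pass:
ES_Task 1 = 0; EF_Task 1 = 8
ES_Task 2 = 0; EF_Task 2 = 6
ES_Task 3 = 0; EF_Task 3 = 8
ES_Task 4 = 0; EF_Task 4 = 4
ES_Task 5 = 0; EF_Task 5 = 8
ES_Task 6 = max(EF_Task 4=4, EF_Task 5=8) = 8; EF_Task 6 = 8+10 = 18
ES_Task 7 = max(EF_Task 1=8, EF_Task 3=8) = 8; EF_Task 7 = 8+7 = 15
ES_Task 8 = max(EF_Task 3=8, EF_Task 6=18) = 18; EF_Task 8 = 18+8 = 26
ES_Task 9 = max(EF_Task 2=6, EF_Task 7=15, EF_Task 8=26) = 26; EF_Task 9 = 26+3 = 29
Expected project duration μ = 29 days. Critical path: Task 5 → Task 6 → Task 8 → Task 9.

29 days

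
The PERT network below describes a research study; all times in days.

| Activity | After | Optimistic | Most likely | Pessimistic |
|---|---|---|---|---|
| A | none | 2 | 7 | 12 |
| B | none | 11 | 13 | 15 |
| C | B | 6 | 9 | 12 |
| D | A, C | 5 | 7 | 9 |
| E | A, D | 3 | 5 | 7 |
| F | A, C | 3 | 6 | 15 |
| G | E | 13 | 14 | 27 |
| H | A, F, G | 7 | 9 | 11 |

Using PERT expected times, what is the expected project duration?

59 days

te_A = (2 + 4·7 + 12)/6 = 42/6 = 7
te_B = (11 + 4·13 + 15)/6 = 78/6 = 13
te_C = (6 + 4·9 + 12)/6 = 54/6 = 9
te_D = (5 + 4·7 + 9)/6 = 42/6 = 7
te_E = (3 + 4·5 + 7)/6 = 30/6 = 5
te_F = (3 + 4·6 + 15)/6 = 42/6 = 7
te_G = (13 + 4·14 + 27)/6 = 96/6 = 16
te_H = (7 + 4·9 + 11)/6 = 54/6 = 9

Forward pass:
ES_A = 0; EF_A = 7
ES_B = 0; EF_B = 13
ES_C = 13; EF_C = 13+9 = 22
ES_D = max(EF_A=7, EF_C=22) = 22; EF_D = 22+7 = 29
ES_E = max(EF_A=7, EF_D=29) = 29; EF_E = 29+5 = 34
ES_F = max(EF_A=7, EF_C=22) = 22; EF_F = 22+7 = 29
ES_G = 34; EF_G = 34+16 = 50
ES_H = max(EF_A=7, EF_F=29, EF_G=50) = 50; EF_H = 50+9 = 59
Expected project duration μ = 59 days. Critical path: B → C → D → E → G → H.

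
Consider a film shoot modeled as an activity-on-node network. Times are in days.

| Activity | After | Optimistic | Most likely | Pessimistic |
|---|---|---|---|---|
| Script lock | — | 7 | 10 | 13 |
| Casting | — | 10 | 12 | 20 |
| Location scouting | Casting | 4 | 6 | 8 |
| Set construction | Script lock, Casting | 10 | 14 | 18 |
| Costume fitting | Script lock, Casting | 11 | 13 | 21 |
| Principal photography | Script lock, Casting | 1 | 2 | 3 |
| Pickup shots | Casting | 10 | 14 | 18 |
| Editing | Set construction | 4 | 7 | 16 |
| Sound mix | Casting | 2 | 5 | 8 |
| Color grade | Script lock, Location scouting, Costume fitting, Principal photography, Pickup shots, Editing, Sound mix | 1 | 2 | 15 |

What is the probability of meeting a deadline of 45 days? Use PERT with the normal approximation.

te_Script lock = (7 + 4·10 + 13)/6 = 60/6 = 10; σ²_Script lock = ((13−7)/6)² = 1.000
te_Casting = (10 + 4·12 + 20)/6 = 78/6 = 13; σ²_Casting = ((20−10)/6)² = 2.778
te_Location scouting = (4 + 4·6 + 8)/6 = 36/6 = 6; σ²_Location scouting = ((8−4)/6)² = 0.444
te_Set construction = (10 + 4·14 + 18)/6 = 84/6 = 14; σ²_Set construction = ((18−10)/6)² = 1.778
te_Costume fitting = (11 + 4·13 + 21)/6 = 84/6 = 14; σ²_Costume fitting = ((21−11)/6)² = 2.778
te_Principal photography = (1 + 4·2 + 3)/6 = 12/6 = 2; σ²_Principal photography = ((3−1)/6)² = 0.111
te_Pickup shots = (10 + 4·14 + 18)/6 = 84/6 = 14; σ²_Pickup shots = ((18−10)/6)² = 1.778
te_Editing = (4 + 4·7 + 16)/6 = 48/6 = 8; σ²_Editing = ((16−4)/6)² = 4.000
te_Sound mix = (2 + 4·5 + 8)/6 = 30/6 = 5; σ²_Sound mix = ((8−2)/6)² = 1.000
te_Color grade = (1 + 4·2 + 15)/6 = 24/6 = 4; σ²_Color grade = ((15−1)/6)² = 5.444

Forward pass:
ES_Script lock = 0; EF_Script lock = 10
ES_Casting = 0; EF_Casting = 13
ES_Location scouting = 13; EF_Location scouting = 13+6 = 19
ES_Set construction = max(EF_Script lock=10, EF_Casting=13) = 13; EF_Set construction = 13+14 = 27
ES_Costume fitting = max(EF_Script lock=10, EF_Casting=13) = 13; EF_Costume fitting = 13+14 = 27
ES_Principal photography = max(EF_Script lock=10, EF_Casting=13) = 13; EF_Principal photography = 13+2 = 15
ES_Pickup shots = 13; EF_Pickup shots = 13+14 = 27
ES_Editing = 27; EF_Editing = 27+8 = 35
ES_Sound mix = 13; EF_Sound mix = 13+5 = 18
ES_Color grade = max(EF_Script lock=10, EF_Location scouting=19, EF_Costume fitting=27, EF_Principal photography=15, EF_Pickup shots=27, EF_Editing=35, EF_Sound mix=18) = 35; EF_Color grade = 35+4 = 39
Expected project duration μ = 39 days. Critical path: Casting → Set construction → Editing → Color grade.

Variance along critical path = 2.778 + 1.778 + 4.000 + 5.444 = 14.000; σ = √14.000 = 3.742 days.
Z = (45 − 39) / 3.742 = 1.604
P(T ≤ 45) = Φ(1.604) ≈ 0.946

0.946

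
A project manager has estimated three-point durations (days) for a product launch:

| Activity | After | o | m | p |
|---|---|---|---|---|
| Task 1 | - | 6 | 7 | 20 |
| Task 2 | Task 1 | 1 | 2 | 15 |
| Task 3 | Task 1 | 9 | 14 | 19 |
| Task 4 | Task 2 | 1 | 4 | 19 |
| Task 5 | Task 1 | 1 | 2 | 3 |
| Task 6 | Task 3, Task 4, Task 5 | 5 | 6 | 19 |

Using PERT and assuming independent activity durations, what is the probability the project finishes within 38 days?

te_Task 1 = (6 + 4·7 + 20)/6 = 54/6 = 9; σ²_Task 1 = ((20−6)/6)² = 5.444
te_Task 2 = (1 + 4·2 + 15)/6 = 24/6 = 4; σ²_Task 2 = ((15−1)/6)² = 5.444
te_Task 3 = (9 + 4·14 + 19)/6 = 84/6 = 14; σ²_Task 3 = ((19−9)/6)² = 2.778
te_Task 4 = (1 + 4·4 + 19)/6 = 36/6 = 6; σ²_Task 4 = ((19−1)/6)² = 9.000
te_Task 5 = (1 + 4·2 + 3)/6 = 12/6 = 2; σ²_Task 5 = ((3−1)/6)² = 0.111
te_Task 6 = (5 + 4·6 + 19)/6 = 48/6 = 8; σ²_Task 6 = ((19−5)/6)² = 5.444

Forward pass:
ES_Task 1 = 0; EF_Task 1 = 9
ES_Task 2 = 9; EF_Task 2 = 9+4 = 13
ES_Task 3 = 9; EF_Task 3 = 9+14 = 23
ES_Task 4 = 13; EF_Task 4 = 13+6 = 19
ES_Task 5 = 9; EF_Task 5 = 9+2 = 11
ES_Task 6 = max(EF_Task 3=23, EF_Task 4=19, EF_Task 5=11) = 23; EF_Task 6 = 23+8 = 31
Expected project duration μ = 31 days. Critical path: Task 1 → Task 3 → Task 6.

Variance along critical path = 5.444 + 2.778 + 5.444 = 13.667; σ = √13.667 = 3.697 days.
Z = (38 − 31) / 3.697 = 1.894
P(T ≤ 38) = Φ(1.894) ≈ 0.971

0.971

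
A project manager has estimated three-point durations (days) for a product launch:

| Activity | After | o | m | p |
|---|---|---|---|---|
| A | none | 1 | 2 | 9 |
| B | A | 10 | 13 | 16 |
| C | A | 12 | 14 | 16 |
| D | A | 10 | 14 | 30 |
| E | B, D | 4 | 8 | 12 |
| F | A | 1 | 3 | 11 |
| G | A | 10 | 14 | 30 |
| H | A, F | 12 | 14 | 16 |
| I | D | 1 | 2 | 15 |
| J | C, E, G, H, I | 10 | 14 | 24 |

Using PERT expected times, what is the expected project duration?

te_A = (1 + 4·2 + 9)/6 = 18/6 = 3
te_B = (10 + 4·13 + 16)/6 = 78/6 = 13
te_C = (12 + 4·14 + 16)/6 = 84/6 = 14
te_D = (10 + 4·14 + 30)/6 = 96/6 = 16
te_E = (4 + 4·8 + 12)/6 = 48/6 = 8
te_F = (1 + 4·3 + 11)/6 = 24/6 = 4
te_G = (10 + 4·14 + 30)/6 = 96/6 = 16
te_H = (12 + 4·14 + 16)/6 = 84/6 = 14
te_I = (1 + 4·2 + 15)/6 = 24/6 = 4
te_J = (10 + 4·14 + 24)/6 = 90/6 = 15

Forward pass:
ES_A = 0; EF_A = 3
ES_B = 3; EF_B = 3+13 = 16
ES_C = 3; EF_C = 3+14 = 17
ES_D = 3; EF_D = 3+16 = 19
ES_E = max(EF_B=16, EF_D=19) = 19; EF_E = 19+8 = 27
ES_F = 3; EF_F = 3+4 = 7
ES_G = 3; EF_G = 3+16 = 19
ES_H = max(EF_A=3, EF_F=7) = 7; EF_H = 7+14 = 21
ES_I = 19; EF_I = 19+4 = 23
ES_J = max(EF_C=17, EF_E=27, EF_G=19, EF_H=21, EF_I=23) = 27; EF_J = 27+15 = 42
Expected project duration μ = 42 days. Critical path: A → D → E → J.

42 days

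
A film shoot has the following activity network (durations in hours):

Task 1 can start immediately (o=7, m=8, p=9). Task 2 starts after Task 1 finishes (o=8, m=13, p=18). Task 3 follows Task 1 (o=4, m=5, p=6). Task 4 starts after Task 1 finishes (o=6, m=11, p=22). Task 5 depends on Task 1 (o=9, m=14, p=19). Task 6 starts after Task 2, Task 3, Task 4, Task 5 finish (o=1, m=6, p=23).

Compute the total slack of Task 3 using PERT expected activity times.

te_Task 1 = (7 + 4·8 + 9)/6 = 48/6 = 8
te_Task 2 = (8 + 4·13 + 18)/6 = 78/6 = 13
te_Task 3 = (4 + 4·5 + 6)/6 = 30/6 = 5
te_Task 4 = (6 + 4·11 + 22)/6 = 72/6 = 12
te_Task 5 = (9 + 4·14 + 19)/6 = 84/6 = 14
te_Task 6 = (1 + 4·6 + 23)/6 = 48/6 = 8

Forward pass:
ES_Task 1 = 0; EF_Task 1 = 8
ES_Task 2 = 8; EF_Task 2 = 8+13 = 21
ES_Task 3 = 8; EF_Task 3 = 8+5 = 13
ES_Task 4 = 8; EF_Task 4 = 8+12 = 20
ES_Task 5 = 8; EF_Task 5 = 8+14 = 22
ES_Task 6 = max(EF_Task 2=21, EF_Task 3=13, EF_Task 4=20, EF_Task 5=22) = 22; EF_Task 6 = 22+8 = 30
Expected project duration μ = 30 hours. Critical path: Task 1 → Task 5 → Task 6.

Backward pass:
LF_Task 6 = 30; LS_Task 6 = 30−8 = 22
LF_Task 5 = LS_Task 6 = 22; LS_Task 5 = 22−14 = 8
LF_Task 4 = LS_Task 6 = 22; LS_Task 4 = 22−12 = 10
LF_Task 3 = LS_Task 6 = 22; LS_Task 3 = 22−5 = 17
LF_Task 2 = LS_Task 6 = 22; LS_Task 2 = 22−13 = 9
LF_Task 1 = min(LS_Task 2=9, LS_Task 3=17, LS_Task 4=10, LS_Task 5=8) = 8; LS_Task 1 = 8−8 = 0
Slack_Task 3 = LS_Task 3 − ES_Task 3 = 17 − 8 = 9

9 hours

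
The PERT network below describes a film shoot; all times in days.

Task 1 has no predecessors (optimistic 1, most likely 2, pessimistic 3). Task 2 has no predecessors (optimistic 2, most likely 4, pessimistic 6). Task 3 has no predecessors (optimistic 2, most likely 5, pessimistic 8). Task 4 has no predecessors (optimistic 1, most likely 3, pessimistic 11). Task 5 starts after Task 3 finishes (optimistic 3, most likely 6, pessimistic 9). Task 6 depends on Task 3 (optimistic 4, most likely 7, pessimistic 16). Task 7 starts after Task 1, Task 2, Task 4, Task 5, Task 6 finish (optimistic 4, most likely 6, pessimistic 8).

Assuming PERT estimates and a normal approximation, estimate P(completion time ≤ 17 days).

0.196

te_Task 1 = (1 + 4·2 + 3)/6 = 12/6 = 2; σ²_Task 1 = ((3−1)/6)² = 0.111
te_Task 2 = (2 + 4·4 + 6)/6 = 24/6 = 4; σ²_Task 2 = ((6−2)/6)² = 0.444
te_Task 3 = (2 + 4·5 + 8)/6 = 30/6 = 5; σ²_Task 3 = ((8−2)/6)² = 1.000
te_Task 4 = (1 + 4·3 + 11)/6 = 24/6 = 4; σ²_Task 4 = ((11−1)/6)² = 2.778
te_Task 5 = (3 + 4·6 + 9)/6 = 36/6 = 6; σ²_Task 5 = ((9−3)/6)² = 1.000
te_Task 6 = (4 + 4·7 + 16)/6 = 48/6 = 8; σ²_Task 6 = ((16−4)/6)² = 4.000
te_Task 7 = (4 + 4·6 + 8)/6 = 36/6 = 6; σ²_Task 7 = ((8−4)/6)² = 0.444

Forward pass:
ES_Task 1 = 0; EF_Task 1 = 2
ES_Task 2 = 0; EF_Task 2 = 4
ES_Task 3 = 0; EF_Task 3 = 5
ES_Task 4 = 0; EF_Task 4 = 4
ES_Task 5 = 5; EF_Task 5 = 5+6 = 11
ES_Task 6 = 5; EF_Task 6 = 5+8 = 13
ES_Task 7 = max(EF_Task 1=2, EF_Task 2=4, EF_Task 4=4, EF_Task 5=11, EF_Task 6=13) = 13; EF_Task 7 = 13+6 = 19
Expected project duration μ = 19 days. Critical path: Task 3 → Task 6 → Task 7.

Variance along critical path = 1.000 + 4.000 + 0.444 = 5.444; σ = √5.444 = 2.333 days.
Z = (17 − 19) / 2.333 = -0.857
P(T ≤ 17) = Φ(-0.857) ≈ 0.196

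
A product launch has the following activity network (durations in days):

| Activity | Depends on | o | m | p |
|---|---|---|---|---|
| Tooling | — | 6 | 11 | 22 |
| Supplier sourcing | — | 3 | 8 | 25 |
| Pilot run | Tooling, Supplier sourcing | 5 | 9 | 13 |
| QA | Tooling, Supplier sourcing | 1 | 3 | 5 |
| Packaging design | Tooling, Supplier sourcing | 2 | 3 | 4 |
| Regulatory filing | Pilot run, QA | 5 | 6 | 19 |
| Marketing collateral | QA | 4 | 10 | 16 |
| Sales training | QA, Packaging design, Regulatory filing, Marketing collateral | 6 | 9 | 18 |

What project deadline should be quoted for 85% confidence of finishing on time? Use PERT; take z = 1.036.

te_Tooling = (6 + 4·11 + 22)/6 = 72/6 = 12; σ²_Tooling = ((22−6)/6)² = 7.111
te_Supplier sourcing = (3 + 4·8 + 25)/6 = 60/6 = 10; σ²_Supplier sourcing = ((25−3)/6)² = 13.444
te_Pilot run = (5 + 4·9 + 13)/6 = 54/6 = 9; σ²_Pilot run = ((13−5)/6)² = 1.778
te_QA = (1 + 4·3 + 5)/6 = 18/6 = 3; σ²_QA = ((5−1)/6)² = 0.444
te_Packaging design = (2 + 4·3 + 4)/6 = 18/6 = 3; σ²_Packaging design = ((4−2)/6)² = 0.111
te_Regulatory filing = (5 + 4·6 + 19)/6 = 48/6 = 8; σ²_Regulatory filing = ((19−5)/6)² = 5.444
te_Marketing collateral = (4 + 4·10 + 16)/6 = 60/6 = 10; σ²_Marketing collateral = ((16−4)/6)² = 4.000
te_Sales training = (6 + 4·9 + 18)/6 = 60/6 = 10; σ²_Sales training = ((18−6)/6)² = 4.000

Forward pass:
ES_Tooling = 0; EF_Tooling = 12
ES_Supplier sourcing = 0; EF_Supplier sourcing = 10
ES_Pilot run = max(EF_Tooling=12, EF_Supplier sourcing=10) = 12; EF_Pilot run = 12+9 = 21
ES_QA = max(EF_Tooling=12, EF_Supplier sourcing=10) = 12; EF_QA = 12+3 = 15
ES_Packaging design = max(EF_Tooling=12, EF_Supplier sourcing=10) = 12; EF_Packaging design = 12+3 = 15
ES_Regulatory filing = max(EF_Pilot run=21, EF_QA=15) = 21; EF_Regulatory filing = 21+8 = 29
ES_Marketing collateral = 15; EF_Marketing collateral = 15+10 = 25
ES_Sales training = max(EF_QA=15, EF_Packaging design=15, EF_Regulatory filing=29, EF_Marketing collateral=25) = 29; EF_Sales training = 29+10 = 39
Expected project duration μ = 39 days. Critical path: Tooling → Pilot run → Regulatory filing → Sales training.

Variance along critical path = 7.111 + 1.778 + 5.444 + 4.000 = 18.333; σ = 4.282 days.
D = μ + z·σ = 39 + 1.036·4.282 = 43.4 days

43.4 days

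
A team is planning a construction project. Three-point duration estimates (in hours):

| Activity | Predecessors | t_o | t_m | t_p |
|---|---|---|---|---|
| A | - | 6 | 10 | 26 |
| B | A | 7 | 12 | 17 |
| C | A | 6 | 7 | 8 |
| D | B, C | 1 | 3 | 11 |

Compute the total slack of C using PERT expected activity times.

te_A = (6 + 4·10 + 26)/6 = 72/6 = 12
te_B = (7 + 4·12 + 17)/6 = 72/6 = 12
te_C = (6 + 4·7 + 8)/6 = 42/6 = 7
te_D = (1 + 4·3 + 11)/6 = 24/6 = 4

Forward pass:
ES_A = 0; EF_A = 12
ES_B = 12; EF_B = 12+12 = 24
ES_C = 12; EF_C = 12+7 = 19
ES_D = max(EF_B=24, EF_C=19) = 24; EF_D = 24+4 = 28
Expected project duration μ = 28 hours. Critical path: A → B → D.

Backward pass:
LF_D = 28; LS_D = 28−4 = 24
LF_C = LS_D = 24; LS_C = 24−7 = 17
LF_B = LS_D = 24; LS_B = 24−12 = 12
LF_A = min(LS_B=12, LS_C=17) = 12; LS_A = 12−12 = 0
Slack_C = LS_C − ES_C = 17 − 12 = 5

5 hours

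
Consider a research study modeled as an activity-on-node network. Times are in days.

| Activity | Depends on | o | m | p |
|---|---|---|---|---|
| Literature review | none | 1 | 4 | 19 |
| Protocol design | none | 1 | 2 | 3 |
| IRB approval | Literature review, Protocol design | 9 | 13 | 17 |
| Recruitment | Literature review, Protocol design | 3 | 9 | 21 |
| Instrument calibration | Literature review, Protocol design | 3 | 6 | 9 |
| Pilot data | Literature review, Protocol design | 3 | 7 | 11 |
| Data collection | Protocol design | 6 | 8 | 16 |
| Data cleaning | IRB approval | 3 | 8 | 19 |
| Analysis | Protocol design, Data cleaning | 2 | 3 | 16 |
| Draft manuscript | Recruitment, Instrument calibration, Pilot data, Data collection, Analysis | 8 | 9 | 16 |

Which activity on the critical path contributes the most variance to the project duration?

te_Literature review = (1 + 4·4 + 19)/6 = 36/6 = 6; σ²_Literature review = ((19−1)/6)² = 9.000
te_Protocol design = (1 + 4·2 + 3)/6 = 12/6 = 2; σ²_Protocol design = ((3−1)/6)² = 0.111
te_IRB approval = (9 + 4·13 + 17)/6 = 78/6 = 13; σ²_IRB approval = ((17−9)/6)² = 1.778
te_Recruitment = (3 + 4·9 + 21)/6 = 60/6 = 10; σ²_Recruitment = ((21−3)/6)² = 9.000
te_Instrument calibration = (3 + 4·6 + 9)/6 = 36/6 = 6; σ²_Instrument calibration = ((9−3)/6)² = 1.000
te_Pilot data = (3 + 4·7 + 11)/6 = 42/6 = 7; σ²_Pilot data = ((11−3)/6)² = 1.778
te_Data collection = (6 + 4·8 + 16)/6 = 54/6 = 9; σ²_Data collection = ((16−6)/6)² = 2.778
te_Data cleaning = (3 + 4·8 + 19)/6 = 54/6 = 9; σ²_Data cleaning = ((19−3)/6)² = 7.111
te_Analysis = (2 + 4·3 + 16)/6 = 30/6 = 5; σ²_Analysis = ((16−2)/6)² = 5.444
te_Draft manuscript = (8 + 4·9 + 16)/6 = 60/6 = 10; σ²_Draft manuscript = ((16−8)/6)² = 1.778

Forward pass:
ES_Literature review = 0; EF_Literature review = 6
ES_Protocol design = 0; EF_Protocol design = 2
ES_IRB approval = max(EF_Literature review=6, EF_Protocol design=2) = 6; EF_IRB approval = 6+13 = 19
ES_Recruitment = max(EF_Literature review=6, EF_Protocol design=2) = 6; EF_Recruitment = 6+10 = 16
ES_Instrument calibration = max(EF_Literature review=6, EF_Protocol design=2) = 6; EF_Instrument calibration = 6+6 = 12
ES_Pilot data = max(EF_Literature review=6, EF_Protocol design=2) = 6; EF_Pilot data = 6+7 = 13
ES_Data collection = 2; EF_Data collection = 2+9 = 11
ES_Data cleaning = 19; EF_Data cleaning = 19+9 = 28
ES_Analysis = max(EF_Protocol design=2, EF_Data cleaning=28) = 28; EF_Analysis = 28+5 = 33
ES_Draft manuscript = max(EF_Recruitment=16, EF_Instrument calibration=12, EF_Pilot data=13, EF_Data collection=11, EF_Analysis=33) = 33; EF_Draft manuscript = 33+10 = 43
Expected project duration μ = 43 days. Critical path: Literature review → IRB approval → Data cleaning → Analysis → Draft manuscript.

Variances on critical path: σ²_Literature review=9.000, σ²_IRB approval=1.778, σ²_Data cleaning=7.111, σ²_Analysis=5.444, σ²_Draft manuscript=1.778.
Largest is σ²_Literature review = 9.000.

Literature review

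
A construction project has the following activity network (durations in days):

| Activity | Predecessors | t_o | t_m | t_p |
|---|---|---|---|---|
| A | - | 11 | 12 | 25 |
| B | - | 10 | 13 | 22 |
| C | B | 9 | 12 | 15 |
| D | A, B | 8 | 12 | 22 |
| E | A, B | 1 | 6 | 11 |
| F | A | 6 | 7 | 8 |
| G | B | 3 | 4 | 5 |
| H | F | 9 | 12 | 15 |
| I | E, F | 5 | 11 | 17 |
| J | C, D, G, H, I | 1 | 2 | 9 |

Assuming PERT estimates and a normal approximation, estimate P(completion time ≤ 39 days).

te_A = (11 + 4·12 + 25)/6 = 84/6 = 14; σ²_A = ((25−11)/6)² = 5.444
te_B = (10 + 4·13 + 22)/6 = 84/6 = 14; σ²_B = ((22−10)/6)² = 4.000
te_C = (9 + 4·12 + 15)/6 = 72/6 = 12; σ²_C = ((15−9)/6)² = 1.000
te_D = (8 + 4·12 + 22)/6 = 78/6 = 13; σ²_D = ((22−8)/6)² = 5.444
te_E = (1 + 4·6 + 11)/6 = 36/6 = 6; σ²_E = ((11−1)/6)² = 2.778
te_F = (6 + 4·7 + 8)/6 = 42/6 = 7; σ²_F = ((8−6)/6)² = 0.111
te_G = (3 + 4·4 + 5)/6 = 24/6 = 4; σ²_G = ((5−3)/6)² = 0.111
te_H = (9 + 4·12 + 15)/6 = 72/6 = 12; σ²_H = ((15−9)/6)² = 1.000
te_I = (5 + 4·11 + 17)/6 = 66/6 = 11; σ²_I = ((17−5)/6)² = 4.000
te_J = (1 + 4·2 + 9)/6 = 18/6 = 3; σ²_J = ((9−1)/6)² = 1.778

Forward pass:
ES_A = 0; EF_A = 14
ES_B = 0; EF_B = 14
ES_C = 14; EF_C = 14+12 = 26
ES_D = max(EF_A=14, EF_B=14) = 14; EF_D = 14+13 = 27
ES_E = max(EF_A=14, EF_B=14) = 14; EF_E = 14+6 = 20
ES_F = 14; EF_F = 14+7 = 21
ES_G = 14; EF_G = 14+4 = 18
ES_H = 21; EF_H = 21+12 = 33
ES_I = max(EF_E=20, EF_F=21) = 21; EF_I = 21+11 = 32
ES_J = max(EF_C=26, EF_D=27, EF_G=18, EF_H=33, EF_I=32) = 33; EF_J = 33+3 = 36
Expected project duration μ = 36 days. Critical path: A → F → H → J.

Variance along critical path = 5.444 + 0.111 + 1.000 + 1.778 = 8.333; σ = √8.333 = 2.887 days.
Z = (39 − 36) / 2.887 = 1.039
P(T ≤ 39) = Φ(1.039) ≈ 0.851

0.851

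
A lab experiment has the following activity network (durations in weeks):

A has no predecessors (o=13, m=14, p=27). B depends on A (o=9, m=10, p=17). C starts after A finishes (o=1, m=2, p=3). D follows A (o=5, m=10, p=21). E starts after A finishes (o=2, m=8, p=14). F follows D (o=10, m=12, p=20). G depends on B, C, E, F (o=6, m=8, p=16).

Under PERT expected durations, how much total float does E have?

te_A = (13 + 4·14 + 27)/6 = 96/6 = 16
te_B = (9 + 4·10 + 17)/6 = 66/6 = 11
te_C = (1 + 4·2 + 3)/6 = 12/6 = 2
te_D = (5 + 4·10 + 21)/6 = 66/6 = 11
te_E = (2 + 4·8 + 14)/6 = 48/6 = 8
te_F = (10 + 4·12 + 20)/6 = 78/6 = 13
te_G = (6 + 4·8 + 16)/6 = 54/6 = 9

Forward pass:
ES_A = 0; EF_A = 16
ES_B = 16; EF_B = 16+11 = 27
ES_C = 16; EF_C = 16+2 = 18
ES_D = 16; EF_D = 16+11 = 27
ES_E = 16; EF_E = 16+8 = 24
ES_F = 27; EF_F = 27+13 = 40
ES_G = max(EF_B=27, EF_C=18, EF_E=24, EF_F=40) = 40; EF_G = 40+9 = 49
Expected project duration μ = 49 weeks. Critical path: A → D → F → G.

Backward pass:
LF_G = 49; LS_G = 49−9 = 40
LF_F = LS_G = 40; LS_F = 40−13 = 27
LF_E = LS_G = 40; LS_E = 40−8 = 32
LF_D = LS_F = 27; LS_D = 27−11 = 16
LF_C = LS_G = 40; LS_C = 40−2 = 38
LF_B = LS_G = 40; LS_B = 40−11 = 29
LF_A = min(LS_B=29, LS_C=38, LS_D=16, LS_E=32) = 16; LS_A = 16−16 = 0
Slack_E = LS_E − ES_E = 32 − 16 = 16

16 weeks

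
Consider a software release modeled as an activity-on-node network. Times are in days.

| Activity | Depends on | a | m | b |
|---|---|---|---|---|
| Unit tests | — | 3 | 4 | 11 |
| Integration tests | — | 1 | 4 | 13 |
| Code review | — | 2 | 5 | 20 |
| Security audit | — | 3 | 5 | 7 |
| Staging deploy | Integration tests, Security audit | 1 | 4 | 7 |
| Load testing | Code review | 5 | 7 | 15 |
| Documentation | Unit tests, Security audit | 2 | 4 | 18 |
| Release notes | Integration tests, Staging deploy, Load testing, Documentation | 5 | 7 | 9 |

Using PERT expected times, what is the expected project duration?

te_Unit tests = (3 + 4·4 + 11)/6 = 30/6 = 5
te_Integration tests = (1 + 4·4 + 13)/6 = 30/6 = 5
te_Code review = (2 + 4·5 + 20)/6 = 42/6 = 7
te_Security audit = (3 + 4·5 + 7)/6 = 30/6 = 5
te_Staging deploy = (1 + 4·4 + 7)/6 = 24/6 = 4
te_Load testing = (5 + 4·7 + 15)/6 = 48/6 = 8
te_Documentation = (2 + 4·4 + 18)/6 = 36/6 = 6
te_Release notes = (5 + 4·7 + 9)/6 = 42/6 = 7

Forward pass:
ES_Unit tests = 0; EF_Unit tests = 5
ES_Integration tests = 0; EF_Integration tests = 5
ES_Code review = 0; EF_Code review = 7
ES_Security audit = 0; EF_Security audit = 5
ES_Staging deploy = max(EF_Integration tests=5, EF_Security audit=5) = 5; EF_Staging deploy = 5+4 = 9
ES_Load testing = 7; EF_Load testing = 7+8 = 15
ES_Documentation = max(EF_Unit tests=5, EF_Security audit=5) = 5; EF_Documentation = 5+6 = 11
ES_Release notes = max(EF_Integration tests=5, EF_Staging deploy=9, EF_Load testing=15, EF_Documentation=11) = 15; EF_Release notes = 15+7 = 22
Expected project duration μ = 22 days. Critical path: Code review → Load testing → Release notes.

22 days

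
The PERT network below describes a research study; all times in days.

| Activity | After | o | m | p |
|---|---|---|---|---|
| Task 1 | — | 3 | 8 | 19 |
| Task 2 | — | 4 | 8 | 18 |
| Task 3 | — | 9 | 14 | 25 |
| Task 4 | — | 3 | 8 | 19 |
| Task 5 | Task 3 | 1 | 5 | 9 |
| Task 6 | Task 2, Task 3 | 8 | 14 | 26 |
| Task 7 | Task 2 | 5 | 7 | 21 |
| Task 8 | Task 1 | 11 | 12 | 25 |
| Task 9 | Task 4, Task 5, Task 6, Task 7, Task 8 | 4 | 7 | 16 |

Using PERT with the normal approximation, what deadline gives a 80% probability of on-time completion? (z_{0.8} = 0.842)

41.8 days

te_Task 1 = (3 + 4·8 + 19)/6 = 54/6 = 9; σ²_Task 1 = ((19−3)/6)² = 7.111
te_Task 2 = (4 + 4·8 + 18)/6 = 54/6 = 9; σ²_Task 2 = ((18−4)/6)² = 5.444
te_Task 3 = (9 + 4·14 + 25)/6 = 90/6 = 15; σ²_Task 3 = ((25−9)/6)² = 7.111
te_Task 4 = (3 + 4·8 + 19)/6 = 54/6 = 9; σ²_Task 4 = ((19−3)/6)² = 7.111
te_Task 5 = (1 + 4·5 + 9)/6 = 30/6 = 5; σ²_Task 5 = ((9−1)/6)² = 1.778
te_Task 6 = (8 + 4·14 + 26)/6 = 90/6 = 15; σ²_Task 6 = ((26−8)/6)² = 9.000
te_Task 7 = (5 + 4·7 + 21)/6 = 54/6 = 9; σ²_Task 7 = ((21−5)/6)² = 7.111
te_Task 8 = (11 + 4·12 + 25)/6 = 84/6 = 14; σ²_Task 8 = ((25−11)/6)² = 5.444
te_Task 9 = (4 + 4·7 + 16)/6 = 48/6 = 8; σ²_Task 9 = ((16−4)/6)² = 4.000

Forward pass:
ES_Task 1 = 0; EF_Task 1 = 9
ES_Task 2 = 0; EF_Task 2 = 9
ES_Task 3 = 0; EF_Task 3 = 15
ES_Task 4 = 0; EF_Task 4 = 9
ES_Task 5 = 15; EF_Task 5 = 15+5 = 20
ES_Task 6 = max(EF_Task 2=9, EF_Task 3=15) = 15; EF_Task 6 = 15+15 = 30
ES_Task 7 = 9; EF_Task 7 = 9+9 = 18
ES_Task 8 = 9; EF_Task 8 = 9+14 = 23
ES_Task 9 = max(EF_Task 4=9, EF_Task 5=20, EF_Task 6=30, EF_Task 7=18, EF_Task 8=23) = 30; EF_Task 9 = 30+8 = 38
Expected project duration μ = 38 days. Critical path: Task 3 → Task 6 → Task 9.

Variance along critical path = 7.111 + 9.000 + 4.000 = 20.111; σ = 4.485 days.
D = μ + z·σ = 38 + 0.842·4.485 = 41.8 days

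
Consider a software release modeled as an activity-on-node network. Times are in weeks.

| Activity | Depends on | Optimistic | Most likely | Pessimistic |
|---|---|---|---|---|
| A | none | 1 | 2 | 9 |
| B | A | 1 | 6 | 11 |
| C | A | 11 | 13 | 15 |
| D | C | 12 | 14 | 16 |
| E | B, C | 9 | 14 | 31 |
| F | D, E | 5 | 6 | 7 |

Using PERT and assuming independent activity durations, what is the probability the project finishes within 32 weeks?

te_A = (1 + 4·2 + 9)/6 = 18/6 = 3; σ²_A = ((9−1)/6)² = 1.778
te_B = (1 + 4·6 + 11)/6 = 36/6 = 6; σ²_B = ((11−1)/6)² = 2.778
te_C = (11 + 4·13 + 15)/6 = 78/6 = 13; σ²_C = ((15−11)/6)² = 0.444
te_D = (12 + 4·14 + 16)/6 = 84/6 = 14; σ²_D = ((16−12)/6)² = 0.444
te_E = (9 + 4·14 + 31)/6 = 96/6 = 16; σ²_E = ((31−9)/6)² = 13.444
te_F = (5 + 4·6 + 7)/6 = 36/6 = 6; σ²_F = ((7−5)/6)² = 0.111

Forward pass:
ES_A = 0; EF_A = 3
ES_B = 3; EF_B = 3+6 = 9
ES_C = 3; EF_C = 3+13 = 16
ES_D = 16; EF_D = 16+14 = 30
ES_E = max(EF_B=9, EF_C=16) = 16; EF_E = 16+16 = 32
ES_F = max(EF_D=30, EF_E=32) = 32; EF_F = 32+6 = 38
Expected project duration μ = 38 weeks. Critical path: A → C → E → F.

Variance along critical path = 1.778 + 0.444 + 13.444 + 0.111 = 15.778; σ = √15.778 = 3.972 weeks.
Z = (32 − 38) / 3.972 = -1.511
P(T ≤ 32) = Φ(-1.511) ≈ 0.065

0.065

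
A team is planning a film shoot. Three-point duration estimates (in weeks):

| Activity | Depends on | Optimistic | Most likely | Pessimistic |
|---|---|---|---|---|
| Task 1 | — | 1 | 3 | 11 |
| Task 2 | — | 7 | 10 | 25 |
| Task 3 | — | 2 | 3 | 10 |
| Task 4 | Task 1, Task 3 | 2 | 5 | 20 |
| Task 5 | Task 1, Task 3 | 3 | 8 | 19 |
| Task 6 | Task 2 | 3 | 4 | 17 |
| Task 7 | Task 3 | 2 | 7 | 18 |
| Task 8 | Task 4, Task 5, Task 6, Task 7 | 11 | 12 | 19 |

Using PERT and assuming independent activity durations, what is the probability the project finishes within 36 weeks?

0.893

te_Task 1 = (1 + 4·3 + 11)/6 = 24/6 = 4; σ²_Task 1 = ((11−1)/6)² = 2.778
te_Task 2 = (7 + 4·10 + 25)/6 = 72/6 = 12; σ²_Task 2 = ((25−7)/6)² = 9.000
te_Task 3 = (2 + 4·3 + 10)/6 = 24/6 = 4; σ²_Task 3 = ((10−2)/6)² = 1.778
te_Task 4 = (2 + 4·5 + 20)/6 = 42/6 = 7; σ²_Task 4 = ((20−2)/6)² = 9.000
te_Task 5 = (3 + 4·8 + 19)/6 = 54/6 = 9; σ²_Task 5 = ((19−3)/6)² = 7.111
te_Task 6 = (3 + 4·4 + 17)/6 = 36/6 = 6; σ²_Task 6 = ((17−3)/6)² = 5.444
te_Task 7 = (2 + 4·7 + 18)/6 = 48/6 = 8; σ²_Task 7 = ((18−2)/6)² = 7.111
te_Task 8 = (11 + 4·12 + 19)/6 = 78/6 = 13; σ²_Task 8 = ((19−11)/6)² = 1.778

Forward pass:
ES_Task 1 = 0; EF_Task 1 = 4
ES_Task 2 = 0; EF_Task 2 = 12
ES_Task 3 = 0; EF_Task 3 = 4
ES_Task 4 = max(EF_Task 1=4, EF_Task 3=4) = 4; EF_Task 4 = 4+7 = 11
ES_Task 5 = max(EF_Task 1=4, EF_Task 3=4) = 4; EF_Task 5 = 4+9 = 13
ES_Task 6 = 12; EF_Task 6 = 12+6 = 18
ES_Task 7 = 4; EF_Task 7 = 4+8 = 12
ES_Task 8 = max(EF_Task 4=11, EF_Task 5=13, EF_Task 6=18, EF_Task 7=12) = 18; EF_Task 8 = 18+13 = 31
Expected project duration μ = 31 weeks. Critical path: Task 2 → Task 6 → Task 8.

Variance along critical path = 9.000 + 5.444 + 1.778 = 16.222; σ = √16.222 = 4.028 weeks.
Z = (36 − 31) / 4.028 = 1.241
P(T ≤ 36) = Φ(1.241) ≈ 0.893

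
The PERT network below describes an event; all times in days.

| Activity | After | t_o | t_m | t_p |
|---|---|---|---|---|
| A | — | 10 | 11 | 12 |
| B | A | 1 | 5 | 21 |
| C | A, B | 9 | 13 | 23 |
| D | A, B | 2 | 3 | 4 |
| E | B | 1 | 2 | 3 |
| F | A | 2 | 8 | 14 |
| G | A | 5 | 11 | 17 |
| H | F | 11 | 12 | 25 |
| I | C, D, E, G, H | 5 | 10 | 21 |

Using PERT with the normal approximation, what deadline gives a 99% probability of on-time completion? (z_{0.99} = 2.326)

te_A = (10 + 4·11 + 12)/6 = 66/6 = 11; σ²_A = ((12−10)/6)² = 0.111
te_B = (1 + 4·5 + 21)/6 = 42/6 = 7; σ²_B = ((21−1)/6)² = 11.111
te_C = (9 + 4·13 + 23)/6 = 84/6 = 14; σ²_C = ((23−9)/6)² = 5.444
te_D = (2 + 4·3 + 4)/6 = 18/6 = 3; σ²_D = ((4−2)/6)² = 0.111
te_E = (1 + 4·2 + 3)/6 = 12/6 = 2; σ²_E = ((3−1)/6)² = 0.111
te_F = (2 + 4·8 + 14)/6 = 48/6 = 8; σ²_F = ((14−2)/6)² = 4.000
te_G = (5 + 4·11 + 17)/6 = 66/6 = 11; σ²_G = ((17−5)/6)² = 4.000
te_H = (11 + 4·12 + 25)/6 = 84/6 = 14; σ²_H = ((25−11)/6)² = 5.444
te_I = (5 + 4·10 + 21)/6 = 66/6 = 11; σ²_I = ((21−5)/6)² = 7.111

Forward pass:
ES_A = 0; EF_A = 11
ES_B = 11; EF_B = 11+7 = 18
ES_C = max(EF_A=11, EF_B=18) = 18; EF_C = 18+14 = 32
ES_D = max(EF_A=11, EF_B=18) = 18; EF_D = 18+3 = 21
ES_E = 18; EF_E = 18+2 = 20
ES_F = 11; EF_F = 11+8 = 19
ES_G = 11; EF_G = 11+11 = 22
ES_H = 19; EF_H = 19+14 = 33
ES_I = max(EF_C=32, EF_D=21, EF_E=20, EF_G=22, EF_H=33) = 33; EF_I = 33+11 = 44
Expected project duration μ = 44 days. Critical path: A → F → H → I.

Variance along critical path = 0.111 + 4.000 + 5.444 + 7.111 = 16.667; σ = 4.082 days.
D = μ + z·σ = 44 + 2.326·4.082 = 53.5 days

53.5 days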